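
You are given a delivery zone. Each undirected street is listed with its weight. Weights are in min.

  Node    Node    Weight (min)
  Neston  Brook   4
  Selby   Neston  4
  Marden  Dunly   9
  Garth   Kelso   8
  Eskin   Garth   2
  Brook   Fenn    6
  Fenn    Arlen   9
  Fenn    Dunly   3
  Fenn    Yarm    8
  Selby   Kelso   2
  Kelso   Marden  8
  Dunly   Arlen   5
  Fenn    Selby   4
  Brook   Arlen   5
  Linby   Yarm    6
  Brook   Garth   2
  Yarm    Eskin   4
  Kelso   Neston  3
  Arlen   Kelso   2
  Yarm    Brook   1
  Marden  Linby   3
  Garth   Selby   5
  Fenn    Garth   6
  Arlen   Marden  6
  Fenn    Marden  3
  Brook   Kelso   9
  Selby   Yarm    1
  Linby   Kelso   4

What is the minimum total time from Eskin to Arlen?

Compare a few routes:
Eskin → Garth → Brook → Arlen: 2+2+5 = 9
Eskin → Yarm → Brook → Arlen: 4+1+5 = 10
The minimum is 9 min via Eskin → Garth → Brook → Arlen.

9 min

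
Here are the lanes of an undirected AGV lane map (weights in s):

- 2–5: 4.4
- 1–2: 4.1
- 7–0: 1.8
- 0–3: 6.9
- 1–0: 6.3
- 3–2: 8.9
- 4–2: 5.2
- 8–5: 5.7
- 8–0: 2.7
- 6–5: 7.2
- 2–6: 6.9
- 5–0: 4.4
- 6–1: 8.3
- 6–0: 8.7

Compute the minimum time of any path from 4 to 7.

15.8 s

Running Dijkstra from 4:
4: 0
2: 5.2  (via 4)
1: 9.3  (via 2)
5: 9.6  (via 2)
6: 12.1  (via 2)
0: 14  (via 5)
3: 14.1  (via 2)
8: 15.3  (via 5)
7: 15.8  (via 0)
Shortest route: 4–2–5–0–7 = 15.8 s.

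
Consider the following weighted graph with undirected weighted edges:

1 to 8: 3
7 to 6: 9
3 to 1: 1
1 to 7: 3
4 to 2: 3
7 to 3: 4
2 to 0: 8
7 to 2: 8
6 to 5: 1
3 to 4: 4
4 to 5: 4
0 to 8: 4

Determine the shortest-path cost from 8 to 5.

Compare a few routes:
8–1–3–4–5: 3+1+4+4 = 12
8–1–7–6–5: 3+3+9+1 = 16
Cheapest is 8–1–3–4–5 at 12.

12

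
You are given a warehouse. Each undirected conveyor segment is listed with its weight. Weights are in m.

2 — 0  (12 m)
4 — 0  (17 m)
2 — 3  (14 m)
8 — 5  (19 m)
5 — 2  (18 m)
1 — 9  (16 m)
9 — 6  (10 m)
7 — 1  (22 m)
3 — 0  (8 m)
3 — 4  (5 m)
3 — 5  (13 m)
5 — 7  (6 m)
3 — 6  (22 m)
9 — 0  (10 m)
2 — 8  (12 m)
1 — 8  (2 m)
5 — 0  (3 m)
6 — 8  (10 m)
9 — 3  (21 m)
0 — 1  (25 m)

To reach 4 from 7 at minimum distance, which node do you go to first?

Compare a few routes:
7 → 5 → 3 → 4: 6+13+5 = 24
7 → 5 → 0 → 3 → 4: 6+3+8+5 = 22
Cheapest is 7 → 5 → 0 → 3 → 4 at 22 m.
So from 7 the first move is to 5.

5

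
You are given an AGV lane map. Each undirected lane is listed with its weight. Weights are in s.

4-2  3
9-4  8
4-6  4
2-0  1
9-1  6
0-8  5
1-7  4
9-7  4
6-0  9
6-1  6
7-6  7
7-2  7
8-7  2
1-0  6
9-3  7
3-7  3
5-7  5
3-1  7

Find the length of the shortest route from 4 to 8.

Compare a few routes:
4–6–7–8: 4+7+2 = 13
4–2–0–8: 3+1+5 = 9
4–9–7–8: 8+4+2 = 14
4–2–7–8: 3+7+2 = 12
The minimum is 9 s via 4–2–0–8.

9 s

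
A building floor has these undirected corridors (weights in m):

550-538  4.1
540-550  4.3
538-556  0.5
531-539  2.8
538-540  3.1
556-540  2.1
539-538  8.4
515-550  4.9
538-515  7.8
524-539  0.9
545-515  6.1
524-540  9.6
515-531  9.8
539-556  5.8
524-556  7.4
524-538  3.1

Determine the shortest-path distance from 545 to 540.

15.3 m

Candidate routes:
545–515–550–540: 6.1+4.9+4.3 = 15.3
545–515–538–556–540: 6.1+7.8+0.5+2.1 = 16.5
The minimum is 15.3 m via 545–515–550–540.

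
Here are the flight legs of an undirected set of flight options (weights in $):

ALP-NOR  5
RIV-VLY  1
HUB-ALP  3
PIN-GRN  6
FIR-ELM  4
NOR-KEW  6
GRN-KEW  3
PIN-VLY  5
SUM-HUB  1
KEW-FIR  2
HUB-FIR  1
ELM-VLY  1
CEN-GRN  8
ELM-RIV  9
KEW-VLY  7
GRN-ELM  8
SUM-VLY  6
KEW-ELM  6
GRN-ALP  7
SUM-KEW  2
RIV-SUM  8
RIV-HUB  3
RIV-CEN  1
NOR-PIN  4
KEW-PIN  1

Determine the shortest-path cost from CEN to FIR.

$5

Compare a few routes:
CEN → RIV → HUB → FIR: 1+3+1 = 5
CEN → RIV → HUB → SUM → KEW → FIR: 1+3+1+2+2 = 9
CEN → RIV → VLY → ELM → FIR: 1+1+1+4 = 7
The minimum is $5 via CEN → RIV → HUB → FIR.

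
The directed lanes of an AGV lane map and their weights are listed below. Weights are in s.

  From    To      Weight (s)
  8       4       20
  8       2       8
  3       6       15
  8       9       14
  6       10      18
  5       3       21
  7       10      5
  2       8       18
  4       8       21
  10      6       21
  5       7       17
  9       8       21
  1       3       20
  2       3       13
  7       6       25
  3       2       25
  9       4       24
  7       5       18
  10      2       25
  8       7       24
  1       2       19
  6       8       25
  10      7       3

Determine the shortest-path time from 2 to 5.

60 s

Settle nodes by increasing distance from 2:
2: 0
3: 13  (via 2)
8: 18  (via 2)
6: 28  (via 3)
9: 32  (via 8)
4: 38  (via 8)
7: 42  (via 8)
10: 46  (via 6)
5: 60  (via 7)
Shortest route: 2–8–7–5 = 60 s.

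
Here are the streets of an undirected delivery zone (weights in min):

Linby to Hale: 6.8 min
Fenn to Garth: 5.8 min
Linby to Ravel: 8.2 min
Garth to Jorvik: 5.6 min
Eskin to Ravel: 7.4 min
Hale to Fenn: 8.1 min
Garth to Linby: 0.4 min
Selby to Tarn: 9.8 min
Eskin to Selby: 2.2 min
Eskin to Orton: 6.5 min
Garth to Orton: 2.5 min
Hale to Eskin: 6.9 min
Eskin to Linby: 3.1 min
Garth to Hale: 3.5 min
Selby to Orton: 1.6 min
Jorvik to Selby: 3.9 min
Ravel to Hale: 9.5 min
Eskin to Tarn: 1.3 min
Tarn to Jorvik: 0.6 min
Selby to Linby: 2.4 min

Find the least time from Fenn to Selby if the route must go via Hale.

14.4 min

Best Fenn to Hale: Fenn–Hale costing 8.1
Best Hale to Selby: Hale–Garth–Linby–Selby costing 6.3
Total via Hale: 8.1 + 6.3 = 14.4 min.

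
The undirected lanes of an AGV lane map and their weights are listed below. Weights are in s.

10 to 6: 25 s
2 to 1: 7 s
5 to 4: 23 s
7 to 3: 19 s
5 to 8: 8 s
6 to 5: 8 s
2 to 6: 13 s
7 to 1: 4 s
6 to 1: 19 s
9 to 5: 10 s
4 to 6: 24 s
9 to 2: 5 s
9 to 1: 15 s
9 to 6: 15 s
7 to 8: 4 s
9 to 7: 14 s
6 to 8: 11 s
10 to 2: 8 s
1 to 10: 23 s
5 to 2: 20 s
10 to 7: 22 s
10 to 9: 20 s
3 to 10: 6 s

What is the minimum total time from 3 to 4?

Enumerating some paths:
3 - 10 - 2 - 9 - 5 - 4: 6+8+5+10+23 = 52
3 - 10 - 2 - 6 - 4: 6+8+13+24 = 51
The minimum is 51 s via 3 - 10 - 2 - 6 - 4.

51 s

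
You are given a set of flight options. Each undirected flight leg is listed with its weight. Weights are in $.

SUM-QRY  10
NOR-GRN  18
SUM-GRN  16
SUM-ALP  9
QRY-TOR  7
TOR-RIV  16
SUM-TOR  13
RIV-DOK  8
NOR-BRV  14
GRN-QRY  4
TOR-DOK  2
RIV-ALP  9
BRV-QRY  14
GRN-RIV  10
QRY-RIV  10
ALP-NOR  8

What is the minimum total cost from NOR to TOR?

$27

Shortest distances from NOR:
NOR: 0
ALP: 8  (via NOR)
BRV: 14  (via NOR)
RIV: 17  (via ALP)
SUM: 17  (via ALP)
GRN: 18  (via NOR)
QRY: 22  (via GRN)
DOK: 25  (via RIV)
TOR: 27  (via DOK)
Shortest route: NOR–ALP–RIV–DOK–TOR = $27.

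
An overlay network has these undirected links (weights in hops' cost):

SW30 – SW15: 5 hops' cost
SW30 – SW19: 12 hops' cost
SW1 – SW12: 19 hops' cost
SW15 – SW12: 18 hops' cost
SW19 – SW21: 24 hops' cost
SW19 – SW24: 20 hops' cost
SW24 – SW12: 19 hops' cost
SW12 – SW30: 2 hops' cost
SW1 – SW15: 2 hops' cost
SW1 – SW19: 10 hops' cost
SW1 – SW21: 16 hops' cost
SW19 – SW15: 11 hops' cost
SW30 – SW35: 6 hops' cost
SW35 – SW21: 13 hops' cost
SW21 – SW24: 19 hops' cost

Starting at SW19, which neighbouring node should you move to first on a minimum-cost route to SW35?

Compare a few routes:
SW19 → SW1 → SW15 → SW30 → SW35: 10+2+5+6 = 23
SW19 → SW15 → SW12 → SW30 → SW35: 11+18+2+6 = 37
SW19 → SW30 → SW35: 12+6 = 18
SW19 → SW15 → SW30 → SW35: 11+5+6 = 22
The minimum is 18 hops' cost via SW19 → SW30 → SW35.
So from SW19 the first move is to SW30.

SW30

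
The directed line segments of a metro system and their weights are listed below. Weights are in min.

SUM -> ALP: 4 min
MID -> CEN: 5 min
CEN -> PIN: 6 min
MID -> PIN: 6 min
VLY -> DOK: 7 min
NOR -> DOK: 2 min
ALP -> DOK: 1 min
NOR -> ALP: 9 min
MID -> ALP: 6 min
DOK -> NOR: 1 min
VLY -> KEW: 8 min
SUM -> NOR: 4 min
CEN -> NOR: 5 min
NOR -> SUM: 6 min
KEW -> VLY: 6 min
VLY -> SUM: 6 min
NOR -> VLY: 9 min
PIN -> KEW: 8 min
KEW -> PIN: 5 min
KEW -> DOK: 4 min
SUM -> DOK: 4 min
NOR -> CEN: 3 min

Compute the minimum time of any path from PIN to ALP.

22 min

Enumerating some paths:
PIN - KEW - DOK - NOR - SUM - ALP: 8+4+1+6+4 = 23
PIN - KEW - VLY - SUM - ALP: 8+6+6+4 = 24
PIN - KEW - DOK - NOR - ALP: 8+4+1+9 = 22
PIN - KEW - VLY - DOK - NOR - ALP: 8+6+7+1+9 = 31
Cheapest is PIN - KEW - DOK - NOR - ALP at 22 min.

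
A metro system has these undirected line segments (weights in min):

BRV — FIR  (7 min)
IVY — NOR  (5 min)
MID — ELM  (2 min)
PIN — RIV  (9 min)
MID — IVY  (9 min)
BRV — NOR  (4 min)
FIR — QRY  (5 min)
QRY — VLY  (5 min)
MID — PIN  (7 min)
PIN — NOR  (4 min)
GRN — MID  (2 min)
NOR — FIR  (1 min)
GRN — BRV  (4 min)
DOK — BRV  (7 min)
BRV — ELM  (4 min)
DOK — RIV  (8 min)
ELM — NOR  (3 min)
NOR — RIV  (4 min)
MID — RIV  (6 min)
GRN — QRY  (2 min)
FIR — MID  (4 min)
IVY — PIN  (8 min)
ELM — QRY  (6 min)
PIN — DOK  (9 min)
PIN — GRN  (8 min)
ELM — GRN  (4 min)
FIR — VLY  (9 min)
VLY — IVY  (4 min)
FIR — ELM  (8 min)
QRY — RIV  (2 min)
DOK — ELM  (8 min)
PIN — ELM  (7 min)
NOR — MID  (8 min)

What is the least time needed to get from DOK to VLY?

15 min

Running Dijkstra from DOK:
DOK: 0
BRV: 7  (via DOK)
RIV: 8  (via DOK)
ELM: 8  (via DOK)
PIN: 9  (via DOK)
MID: 10  (via ELM)
QRY: 10  (via RIV)
GRN: 11  (via BRV)
NOR: 11  (via BRV)
FIR: 12  (via NOR)
VLY: 15  (via QRY)
Shortest route: DOK → RIV → QRY → VLY = 15 min.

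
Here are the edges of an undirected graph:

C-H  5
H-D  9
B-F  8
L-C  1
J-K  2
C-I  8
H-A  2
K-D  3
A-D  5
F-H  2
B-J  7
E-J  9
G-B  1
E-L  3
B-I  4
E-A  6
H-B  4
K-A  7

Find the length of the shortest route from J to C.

Enumerating some paths:
J - E - L - C: 9+3+1 = 13
J - K - A - H - C: 2+7+2+5 = 16
J - B - H - C: 7+4+5 = 16
The minimum is 13 via J - E - L - C.

13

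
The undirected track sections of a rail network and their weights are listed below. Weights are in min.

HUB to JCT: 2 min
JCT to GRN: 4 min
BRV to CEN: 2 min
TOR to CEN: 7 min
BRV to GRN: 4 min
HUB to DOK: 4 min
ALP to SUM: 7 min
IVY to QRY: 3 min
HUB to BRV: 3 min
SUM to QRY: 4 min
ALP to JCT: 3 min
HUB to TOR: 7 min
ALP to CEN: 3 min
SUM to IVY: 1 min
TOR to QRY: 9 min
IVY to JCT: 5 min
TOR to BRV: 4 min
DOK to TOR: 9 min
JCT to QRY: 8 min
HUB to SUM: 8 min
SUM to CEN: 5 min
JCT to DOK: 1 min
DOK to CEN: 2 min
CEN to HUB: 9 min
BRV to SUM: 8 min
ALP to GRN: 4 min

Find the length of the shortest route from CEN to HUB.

Running Dijkstra from CEN:
CEN: 0
BRV: 2  (via CEN)
DOK: 2  (via CEN)
ALP: 3  (via CEN)
JCT: 3  (via DOK)
HUB: 5  (via BRV)
Shortest route: CEN–BRV–HUB = 5 min.

5 min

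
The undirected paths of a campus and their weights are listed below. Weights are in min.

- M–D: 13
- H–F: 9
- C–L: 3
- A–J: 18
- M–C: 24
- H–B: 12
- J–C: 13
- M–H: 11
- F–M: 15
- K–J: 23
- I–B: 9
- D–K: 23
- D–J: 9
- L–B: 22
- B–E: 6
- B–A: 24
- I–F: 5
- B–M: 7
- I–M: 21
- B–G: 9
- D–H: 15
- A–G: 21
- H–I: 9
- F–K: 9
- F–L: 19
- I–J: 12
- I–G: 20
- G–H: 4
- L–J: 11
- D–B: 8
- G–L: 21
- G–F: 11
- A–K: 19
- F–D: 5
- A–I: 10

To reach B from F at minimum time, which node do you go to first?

Enumerating some paths:
F–D–B: 5+8 = 13
F–H–B: 9+12 = 21
F–I–B: 5+9 = 14
F–G–B: 11+9 = 20
The minimum is 13 min via F–D–B.
So from F the first move is to D.

D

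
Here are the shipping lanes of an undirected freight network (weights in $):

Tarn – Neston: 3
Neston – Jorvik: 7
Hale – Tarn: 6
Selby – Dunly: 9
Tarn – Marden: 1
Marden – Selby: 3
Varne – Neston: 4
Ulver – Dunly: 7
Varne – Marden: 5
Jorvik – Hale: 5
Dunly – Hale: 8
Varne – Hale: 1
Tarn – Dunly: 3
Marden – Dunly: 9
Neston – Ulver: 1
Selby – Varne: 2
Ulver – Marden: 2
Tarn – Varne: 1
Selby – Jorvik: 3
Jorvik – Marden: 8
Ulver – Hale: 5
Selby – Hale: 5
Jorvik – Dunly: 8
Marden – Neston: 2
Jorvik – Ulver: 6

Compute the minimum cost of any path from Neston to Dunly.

Shortest distances from Neston:
Neston: 0
Ulver: 1  (via Neston)
Marden: 2  (via Neston)
Tarn: 3  (via Neston)
Varne: 4  (via Neston)
Hale: 5  (via Varne)
Selby: 5  (via Marden)
Dunly: 6  (via Tarn)
Shortest route: Neston–Tarn–Dunly = $6.

$6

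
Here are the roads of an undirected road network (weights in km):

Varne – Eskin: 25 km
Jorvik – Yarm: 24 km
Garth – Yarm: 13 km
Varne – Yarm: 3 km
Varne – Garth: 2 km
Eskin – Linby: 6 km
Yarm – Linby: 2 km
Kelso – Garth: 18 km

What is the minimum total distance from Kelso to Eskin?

Settle nodes by increasing distance from Kelso:
Kelso: 0
Garth: 18  (via Kelso)
Varne: 20  (via Garth)
Yarm: 23  (via Varne)
Linby: 25  (via Yarm)
Eskin: 31  (via Linby)
Shortest route: Kelso → Garth → Varne → Yarm → Linby → Eskin = 31 km.

31 km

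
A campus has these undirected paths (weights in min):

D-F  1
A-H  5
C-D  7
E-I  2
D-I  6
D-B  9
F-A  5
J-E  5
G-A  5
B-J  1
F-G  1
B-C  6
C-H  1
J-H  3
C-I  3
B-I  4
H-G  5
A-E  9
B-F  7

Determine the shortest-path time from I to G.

Enumerating some paths:
I - C - D - F - G: 3+7+1+1 = 12
I - C - H - G: 3+1+5 = 9
I - D - F - G: 6+1+1 = 8
The minimum is 8 min via I - D - F - G.

8 min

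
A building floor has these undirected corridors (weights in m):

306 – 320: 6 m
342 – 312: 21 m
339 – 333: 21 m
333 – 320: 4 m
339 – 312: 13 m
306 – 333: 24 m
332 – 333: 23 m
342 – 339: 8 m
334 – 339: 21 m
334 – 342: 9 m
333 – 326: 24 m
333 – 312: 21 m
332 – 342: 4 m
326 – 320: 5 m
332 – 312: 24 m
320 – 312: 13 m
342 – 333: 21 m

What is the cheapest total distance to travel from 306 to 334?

40 m

Candidate routes:
306 → 320 → 333 → 339 → 342 → 334: 6+4+21+8+9 = 48
306 → 320 → 333 → 342 → 334: 6+4+21+9 = 40
306 → 320 → 333 → 332 → 342 → 334: 6+4+23+4+9 = 46
306 → 320 → 312 → 342 → 334: 6+13+21+9 = 49
Cheapest is 306 → 320 → 333 → 342 → 334 at 40 m.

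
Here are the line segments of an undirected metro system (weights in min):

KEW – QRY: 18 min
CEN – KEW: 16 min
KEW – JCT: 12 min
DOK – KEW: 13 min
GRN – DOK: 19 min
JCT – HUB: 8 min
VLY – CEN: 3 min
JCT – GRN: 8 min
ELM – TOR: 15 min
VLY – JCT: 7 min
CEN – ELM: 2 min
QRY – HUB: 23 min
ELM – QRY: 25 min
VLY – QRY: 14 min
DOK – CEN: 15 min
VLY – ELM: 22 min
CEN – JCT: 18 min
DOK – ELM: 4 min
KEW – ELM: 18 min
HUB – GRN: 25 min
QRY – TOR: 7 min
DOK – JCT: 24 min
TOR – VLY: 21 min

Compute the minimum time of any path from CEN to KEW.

16 min

Settle nodes by increasing distance from CEN:
CEN: 0
ELM: 2  (via CEN)
VLY: 3  (via CEN)
DOK: 6  (via ELM)
JCT: 10  (via VLY)
KEW: 16  (via CEN)
Shortest route: CEN → KEW = 16 min.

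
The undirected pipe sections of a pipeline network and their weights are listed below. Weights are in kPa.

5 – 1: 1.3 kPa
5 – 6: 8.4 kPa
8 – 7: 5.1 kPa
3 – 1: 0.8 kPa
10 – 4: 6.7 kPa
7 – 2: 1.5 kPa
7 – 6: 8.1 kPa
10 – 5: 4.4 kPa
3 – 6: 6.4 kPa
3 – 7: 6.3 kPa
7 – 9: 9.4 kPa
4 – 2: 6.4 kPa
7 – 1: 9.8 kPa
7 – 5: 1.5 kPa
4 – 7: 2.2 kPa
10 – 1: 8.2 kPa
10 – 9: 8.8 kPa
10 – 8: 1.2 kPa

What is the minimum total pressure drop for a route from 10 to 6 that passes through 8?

14.4 kPa

Best 10 to 8: 10 → 8 costing 1.2
Best 8 to 6: 8 → 7 → 6 costing 13.2
Total via 8: 1.2 + 13.2 = 14.4 kPa.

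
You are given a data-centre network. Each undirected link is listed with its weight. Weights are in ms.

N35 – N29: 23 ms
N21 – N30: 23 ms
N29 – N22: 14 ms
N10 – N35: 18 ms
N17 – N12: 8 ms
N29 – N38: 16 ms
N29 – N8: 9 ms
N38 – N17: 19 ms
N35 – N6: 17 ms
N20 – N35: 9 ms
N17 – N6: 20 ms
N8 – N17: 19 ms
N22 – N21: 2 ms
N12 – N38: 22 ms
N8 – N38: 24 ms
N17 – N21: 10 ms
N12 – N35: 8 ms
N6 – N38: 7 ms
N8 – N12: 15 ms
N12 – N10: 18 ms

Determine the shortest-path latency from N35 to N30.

49 ms

Enumerating some paths:
N35 → N12 → N17 → N21 → N30: 8+8+10+23 = 49
N35 → N12 → N8 → N29 → N22 → N21 → N30: 8+15+9+14+2+23 = 71
N35 → N6 → N17 → N21 → N30: 17+20+10+23 = 70
N35 → N29 → N22 → N21 → N30: 23+14+2+23 = 62
Cheapest is N35 → N12 → N17 → N21 → N30 at 49 ms.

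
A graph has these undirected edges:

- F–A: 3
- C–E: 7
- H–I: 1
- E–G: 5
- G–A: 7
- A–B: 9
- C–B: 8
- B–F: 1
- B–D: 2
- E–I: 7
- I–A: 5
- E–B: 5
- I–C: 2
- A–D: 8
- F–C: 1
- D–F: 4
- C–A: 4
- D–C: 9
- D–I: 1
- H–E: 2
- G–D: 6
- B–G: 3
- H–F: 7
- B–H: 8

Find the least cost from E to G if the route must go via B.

8

Shortest E→B: E → B = 5
Best B to G: B → G costing 3
Total via B: 5 + 3 = 8.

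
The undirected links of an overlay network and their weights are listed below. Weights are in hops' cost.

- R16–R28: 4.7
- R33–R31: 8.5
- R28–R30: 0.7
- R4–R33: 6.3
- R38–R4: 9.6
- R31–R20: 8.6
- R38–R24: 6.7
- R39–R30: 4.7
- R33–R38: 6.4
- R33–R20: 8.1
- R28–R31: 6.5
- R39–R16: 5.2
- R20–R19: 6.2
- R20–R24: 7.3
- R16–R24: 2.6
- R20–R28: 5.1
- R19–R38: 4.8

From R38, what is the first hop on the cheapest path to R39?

Candidate routes:
R38 → R24 → R16 → R39: 6.7+2.6+5.2 = 14.5
R38 → R24 → R16 → R28 → R30 → R39: 6.7+2.6+4.7+0.7+4.7 = 19.4
R38 → R19 → R20 → R28 → R30 → R39: 4.8+6.2+5.1+0.7+4.7 = 21.5
The minimum is 14.5 hops' cost via R38 → R24 → R16 → R39.
So from R38 the first move is to R24.

R24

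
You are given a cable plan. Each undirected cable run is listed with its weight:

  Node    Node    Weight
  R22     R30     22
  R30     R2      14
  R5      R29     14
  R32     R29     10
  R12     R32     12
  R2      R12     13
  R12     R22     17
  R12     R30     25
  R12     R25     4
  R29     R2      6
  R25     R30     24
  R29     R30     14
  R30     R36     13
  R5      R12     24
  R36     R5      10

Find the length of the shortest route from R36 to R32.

34

Compare a few routes:
R36 → R30 → R29 → R32: 13+14+10 = 37
R36 → R5 → R29 → R32: 10+14+10 = 34
R36 → R30 → R2 → R29 → R32: 13+14+6+10 = 43
The minimum is 34 via R36 → R5 → R29 → R32.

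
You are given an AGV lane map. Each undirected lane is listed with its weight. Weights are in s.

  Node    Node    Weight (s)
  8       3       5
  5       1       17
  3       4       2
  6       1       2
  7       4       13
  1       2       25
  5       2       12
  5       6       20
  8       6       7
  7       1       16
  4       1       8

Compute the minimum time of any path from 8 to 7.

Candidate routes:
8 - 6 - 1 - 4 - 7: 7+2+8+13 = 30
8 - 3 - 4 - 7: 5+2+13 = 20
8 - 6 - 1 - 7: 7+2+16 = 25
The minimum is 20 s via 8 - 3 - 4 - 7.

20 s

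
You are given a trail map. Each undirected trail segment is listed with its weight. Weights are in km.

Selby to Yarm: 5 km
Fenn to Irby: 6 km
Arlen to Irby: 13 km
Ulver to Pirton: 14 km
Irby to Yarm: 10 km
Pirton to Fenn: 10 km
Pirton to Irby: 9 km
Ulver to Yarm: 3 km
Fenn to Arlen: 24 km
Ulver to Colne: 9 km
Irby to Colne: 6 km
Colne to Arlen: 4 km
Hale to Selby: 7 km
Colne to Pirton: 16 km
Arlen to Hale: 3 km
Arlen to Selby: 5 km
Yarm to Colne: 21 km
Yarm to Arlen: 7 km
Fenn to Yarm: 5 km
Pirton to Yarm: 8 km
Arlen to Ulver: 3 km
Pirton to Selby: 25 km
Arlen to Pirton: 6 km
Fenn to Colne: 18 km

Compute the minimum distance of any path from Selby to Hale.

7 km

Enumerating some paths:
Selby–Hale: 7 = 7
Selby–Arlen–Hale: 5+3 = 8
Cheapest is Selby–Hale at 7 km.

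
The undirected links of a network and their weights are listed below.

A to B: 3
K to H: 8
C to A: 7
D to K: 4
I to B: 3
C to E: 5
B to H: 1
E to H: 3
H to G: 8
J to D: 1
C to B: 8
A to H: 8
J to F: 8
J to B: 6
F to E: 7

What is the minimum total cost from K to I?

12

Enumerating some paths:
K–H–A–B–I: 8+8+3+3 = 22
K–H–B–I: 8+1+3 = 12
K–D–J–B–I: 4+1+6+3 = 14
Cheapest is K–H–B–I at 12.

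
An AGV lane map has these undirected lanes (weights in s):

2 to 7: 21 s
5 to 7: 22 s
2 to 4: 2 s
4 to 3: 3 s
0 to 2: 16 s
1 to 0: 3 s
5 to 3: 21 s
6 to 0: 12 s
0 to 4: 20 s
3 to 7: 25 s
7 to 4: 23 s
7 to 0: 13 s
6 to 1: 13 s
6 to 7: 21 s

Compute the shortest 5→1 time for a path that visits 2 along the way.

Shortest 5→2: 5–3–4–2 = 26
Best 2 to 1: 2–0–1 costing 19
Total via 2: 26 + 19 = 45 s.

45 s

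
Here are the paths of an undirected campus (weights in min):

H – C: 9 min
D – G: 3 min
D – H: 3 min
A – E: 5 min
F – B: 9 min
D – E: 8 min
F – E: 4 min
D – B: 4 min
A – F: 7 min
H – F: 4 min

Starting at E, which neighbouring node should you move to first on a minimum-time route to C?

F

Enumerating some paths:
E–F–H–C: 4+4+9 = 17
E–D–H–C: 8+3+9 = 20
The minimum is 17 min via E–F–H–C.
So from E the first move is to F.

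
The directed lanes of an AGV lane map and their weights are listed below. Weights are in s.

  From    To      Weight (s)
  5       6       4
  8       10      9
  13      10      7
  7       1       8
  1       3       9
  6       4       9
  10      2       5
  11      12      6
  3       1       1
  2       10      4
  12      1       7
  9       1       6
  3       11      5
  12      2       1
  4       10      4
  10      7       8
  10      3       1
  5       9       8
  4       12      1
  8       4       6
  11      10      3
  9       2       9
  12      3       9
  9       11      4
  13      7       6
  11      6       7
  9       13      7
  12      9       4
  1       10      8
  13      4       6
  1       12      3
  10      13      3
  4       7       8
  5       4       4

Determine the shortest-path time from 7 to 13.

19 s

Enumerating some paths:
7 → 1 → 10 → 13: 8+8+3 = 19
7 → 1 → 3 → 11 → 10 → 13: 8+9+5+3+3 = 28
7 → 1 → 12 → 9 → 13: 8+3+4+7 = 22
7 → 1 → 12 → 9 → 11 → 10 → 13: 8+3+4+4+3+3 = 25
The minimum is 19 s via 7 → 1 → 10 → 13.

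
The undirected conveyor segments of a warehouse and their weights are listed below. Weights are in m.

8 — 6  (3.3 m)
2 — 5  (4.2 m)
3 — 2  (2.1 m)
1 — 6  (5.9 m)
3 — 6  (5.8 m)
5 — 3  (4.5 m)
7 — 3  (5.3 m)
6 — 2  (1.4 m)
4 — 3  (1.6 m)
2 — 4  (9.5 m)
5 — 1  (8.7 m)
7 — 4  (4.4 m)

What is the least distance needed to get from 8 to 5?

Compare a few routes:
8 → 6 → 2 → 5: 3.3+1.4+4.2 = 8.9
8 → 6 → 2 → 3 → 5: 3.3+1.4+2.1+4.5 = 11.3
The minimum is 8.9 m via 8 → 6 → 2 → 5.

8.9 m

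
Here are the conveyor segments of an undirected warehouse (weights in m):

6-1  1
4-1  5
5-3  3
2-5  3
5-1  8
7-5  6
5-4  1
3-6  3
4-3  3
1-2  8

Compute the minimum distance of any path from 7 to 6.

Shortest distances from 7:
7: 0
5: 6  (via 7)
4: 7  (via 5)
2: 9  (via 5)
3: 9  (via 5)
1: 12  (via 4)
6: 12  (via 3)
Shortest route: 7–5–3–6 = 12 m.

12 m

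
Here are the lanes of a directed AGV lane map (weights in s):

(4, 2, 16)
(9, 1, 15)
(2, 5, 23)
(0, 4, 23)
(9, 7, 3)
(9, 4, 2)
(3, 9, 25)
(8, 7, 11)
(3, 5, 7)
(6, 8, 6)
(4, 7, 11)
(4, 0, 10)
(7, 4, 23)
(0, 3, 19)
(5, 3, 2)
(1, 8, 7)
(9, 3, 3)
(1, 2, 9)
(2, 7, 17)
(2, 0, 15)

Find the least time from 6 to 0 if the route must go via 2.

Shortest 6→2: 6–8–7–4–2 = 56
Shortest 2→0: 2–0 = 15
Total via 2: 56 + 15 = 71 s.

71 s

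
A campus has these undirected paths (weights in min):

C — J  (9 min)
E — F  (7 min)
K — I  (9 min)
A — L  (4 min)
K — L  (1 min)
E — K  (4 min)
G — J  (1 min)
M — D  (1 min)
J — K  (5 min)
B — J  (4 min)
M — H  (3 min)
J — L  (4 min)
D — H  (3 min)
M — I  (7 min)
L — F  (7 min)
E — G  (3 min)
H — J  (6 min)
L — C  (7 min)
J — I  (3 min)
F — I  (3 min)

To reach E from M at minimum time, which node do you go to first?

H

Candidate routes:
M–I–J–G–E: 7+3+1+3 = 14
M–D–H–J–G–E: 1+3+6+1+3 = 14
M–H–J–G–E: 3+6+1+3 = 13
M–I–F–E: 7+3+7 = 17
The minimum is 13 min via M–H–J–G–E.
So from M the first move is to H.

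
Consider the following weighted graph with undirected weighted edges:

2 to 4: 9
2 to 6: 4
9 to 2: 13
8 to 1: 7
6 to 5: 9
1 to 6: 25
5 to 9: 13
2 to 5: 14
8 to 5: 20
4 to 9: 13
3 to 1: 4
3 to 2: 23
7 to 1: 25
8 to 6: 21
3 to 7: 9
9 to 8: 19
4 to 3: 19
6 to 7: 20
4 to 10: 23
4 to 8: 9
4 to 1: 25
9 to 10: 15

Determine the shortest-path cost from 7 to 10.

51

Settle nodes by increasing distance from 7:
7: 0
3: 9  (via 7)
1: 13  (via 3)
6: 20  (via 7)
8: 20  (via 1)
2: 24  (via 6)
4: 28  (via 3)
5: 29  (via 6)
9: 37  (via 2)
10: 51  (via 4)
Shortest route: 7–3–4–10 = 51.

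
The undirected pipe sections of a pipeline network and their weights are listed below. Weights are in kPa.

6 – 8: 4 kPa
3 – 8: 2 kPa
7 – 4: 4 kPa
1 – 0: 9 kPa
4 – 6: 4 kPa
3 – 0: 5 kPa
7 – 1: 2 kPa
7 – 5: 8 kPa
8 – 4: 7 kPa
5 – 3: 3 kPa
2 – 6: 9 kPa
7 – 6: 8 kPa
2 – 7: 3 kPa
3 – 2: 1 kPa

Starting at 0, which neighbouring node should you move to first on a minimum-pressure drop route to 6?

Compare a few routes:
0 → 3 → 8 → 6: 5+2+4 = 11
0 → 3 → 2 → 6: 5+1+9 = 15
The minimum is 11 kPa via 0 → 3 → 8 → 6.
So from 0 the first move is to 3.

3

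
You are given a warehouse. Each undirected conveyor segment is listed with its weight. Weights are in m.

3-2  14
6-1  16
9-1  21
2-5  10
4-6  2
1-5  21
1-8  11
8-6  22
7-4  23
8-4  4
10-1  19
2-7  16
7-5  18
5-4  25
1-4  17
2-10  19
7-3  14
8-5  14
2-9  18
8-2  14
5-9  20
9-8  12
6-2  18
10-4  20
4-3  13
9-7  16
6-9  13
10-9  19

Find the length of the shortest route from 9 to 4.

15 m

Settle nodes by increasing distance from 9:
9: 0
8: 12  (via 9)
6: 13  (via 9)
4: 15  (via 6)
Shortest route: 9–6–4 = 15 m.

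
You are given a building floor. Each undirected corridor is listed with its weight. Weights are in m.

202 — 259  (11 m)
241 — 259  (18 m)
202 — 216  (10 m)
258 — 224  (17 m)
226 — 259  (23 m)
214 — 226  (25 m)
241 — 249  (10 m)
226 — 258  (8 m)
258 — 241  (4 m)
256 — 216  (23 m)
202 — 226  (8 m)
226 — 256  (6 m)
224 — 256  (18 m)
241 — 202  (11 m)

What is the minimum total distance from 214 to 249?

Enumerating some paths:
214 - 226 - 202 - 241 - 249: 25+8+11+10 = 54
214 - 226 - 259 - 241 - 249: 25+23+18+10 = 76
214 - 226 - 258 - 241 - 249: 25+8+4+10 = 47
214 - 226 - 202 - 259 - 241 - 249: 25+8+11+18+10 = 72
The minimum is 47 m via 214 - 226 - 258 - 241 - 249.

47 m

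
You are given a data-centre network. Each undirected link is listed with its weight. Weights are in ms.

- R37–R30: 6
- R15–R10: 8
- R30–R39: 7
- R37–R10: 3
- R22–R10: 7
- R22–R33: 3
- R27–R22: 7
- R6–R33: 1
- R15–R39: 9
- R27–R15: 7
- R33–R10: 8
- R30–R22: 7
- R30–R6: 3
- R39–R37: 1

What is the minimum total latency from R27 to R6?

11 ms

Enumerating some paths:
R27 - R15 - R10 - R33 - R6: 7+8+8+1 = 24
R27 - R22 - R33 - R6: 7+3+1 = 11
R27 - R22 - R10 - R33 - R6: 7+7+8+1 = 23
R27 - R22 - R30 - R6: 7+7+3 = 17
The minimum is 11 ms via R27 - R22 - R33 - R6.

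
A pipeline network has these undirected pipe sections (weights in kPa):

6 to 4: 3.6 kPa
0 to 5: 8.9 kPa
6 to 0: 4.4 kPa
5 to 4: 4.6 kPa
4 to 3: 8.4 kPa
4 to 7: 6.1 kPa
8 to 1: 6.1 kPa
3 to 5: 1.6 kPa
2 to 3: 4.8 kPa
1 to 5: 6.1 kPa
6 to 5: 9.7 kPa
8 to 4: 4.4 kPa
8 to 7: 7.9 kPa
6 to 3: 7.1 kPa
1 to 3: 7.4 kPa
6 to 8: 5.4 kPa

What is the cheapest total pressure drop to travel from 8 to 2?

Candidate routes:
8 → 4 → 5 → 3 → 2: 4.4+4.6+1.6+4.8 = 15.4
8 → 6 → 3 → 2: 5.4+7.1+4.8 = 17.3
Cheapest is 8 → 4 → 5 → 3 → 2 at 15.4 kPa.

15.4 kPa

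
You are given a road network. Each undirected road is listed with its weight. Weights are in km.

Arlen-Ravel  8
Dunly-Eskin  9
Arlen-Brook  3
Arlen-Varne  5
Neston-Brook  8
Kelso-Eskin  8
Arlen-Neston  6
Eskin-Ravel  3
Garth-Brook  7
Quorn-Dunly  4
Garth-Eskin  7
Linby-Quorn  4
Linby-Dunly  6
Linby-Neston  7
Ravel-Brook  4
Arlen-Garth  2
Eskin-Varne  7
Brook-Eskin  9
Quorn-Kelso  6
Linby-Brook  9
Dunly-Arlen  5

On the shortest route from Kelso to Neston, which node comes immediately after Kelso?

Enumerating some paths:
Kelso–Quorn–Dunly–Linby–Neston: 6+4+6+7 = 23
Kelso–Quorn–Dunly–Arlen–Neston: 6+4+5+6 = 21
Kelso–Eskin–Ravel–Brook–Neston: 8+3+4+8 = 23
Kelso–Quorn–Linby–Neston: 6+4+7 = 17
Cheapest is Kelso–Quorn–Linby–Neston at 17 km.
So from Kelso the first move is to Quorn.

Quorn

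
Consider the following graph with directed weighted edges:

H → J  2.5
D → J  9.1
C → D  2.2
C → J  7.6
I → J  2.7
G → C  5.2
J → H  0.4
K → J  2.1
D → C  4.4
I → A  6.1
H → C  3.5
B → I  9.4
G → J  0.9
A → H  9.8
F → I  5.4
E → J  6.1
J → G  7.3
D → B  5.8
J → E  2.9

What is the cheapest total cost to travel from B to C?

16

Compare a few routes:
B - I - J - H - C: 9.4+2.7+0.4+3.5 = 16
B - I - A - H - C: 9.4+6.1+9.8+3.5 = 28.8
B - I - J - G - C: 9.4+2.7+7.3+5.2 = 24.6
Cheapest is B - I - J - H - C at 16.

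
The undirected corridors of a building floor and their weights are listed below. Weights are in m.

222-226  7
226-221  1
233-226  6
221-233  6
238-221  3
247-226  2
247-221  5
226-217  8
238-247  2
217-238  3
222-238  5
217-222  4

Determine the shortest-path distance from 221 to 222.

8 m

Compare a few routes:
221–238–217–222: 3+3+4 = 10
221–226–247–238–222: 1+2+2+5 = 10
221–226–222: 1+7 = 8
Cheapest is 221–226–222 at 8 m.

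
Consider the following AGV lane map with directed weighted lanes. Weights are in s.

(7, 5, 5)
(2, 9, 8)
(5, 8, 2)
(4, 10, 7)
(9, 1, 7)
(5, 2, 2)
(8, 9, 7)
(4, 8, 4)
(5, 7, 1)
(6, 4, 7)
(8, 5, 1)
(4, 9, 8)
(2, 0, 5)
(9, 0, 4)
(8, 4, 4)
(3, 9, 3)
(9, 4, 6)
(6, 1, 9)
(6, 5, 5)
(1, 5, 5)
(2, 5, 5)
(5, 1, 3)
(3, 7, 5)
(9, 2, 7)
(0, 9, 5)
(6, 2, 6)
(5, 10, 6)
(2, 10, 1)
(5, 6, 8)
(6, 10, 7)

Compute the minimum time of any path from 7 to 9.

Settle nodes by increasing distance from 7:
7: 0
5: 5  (via 7)
2: 7  (via 5)
8: 7  (via 5)
1: 8  (via 5)
10: 8  (via 2)
4: 11  (via 8)
0: 12  (via 2)
6: 13  (via 5)
9: 14  (via 8)
Shortest route: 7 → 5 → 8 → 9 = 14 s.

14 s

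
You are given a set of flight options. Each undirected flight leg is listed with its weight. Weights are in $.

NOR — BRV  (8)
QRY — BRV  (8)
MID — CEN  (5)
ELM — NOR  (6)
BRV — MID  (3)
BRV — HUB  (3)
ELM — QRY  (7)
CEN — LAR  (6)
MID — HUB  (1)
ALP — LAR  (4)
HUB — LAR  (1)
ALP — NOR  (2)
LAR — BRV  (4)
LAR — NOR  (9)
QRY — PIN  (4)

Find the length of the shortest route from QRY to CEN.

$16

Settle nodes by increasing distance from QRY:
QRY: 0
PIN: 4  (via QRY)
ELM: 7  (via QRY)
BRV: 8  (via QRY)
MID: 11  (via BRV)
HUB: 11  (via BRV)
LAR: 12  (via BRV)
NOR: 13  (via ELM)
ALP: 15  (via NOR)
CEN: 16  (via MID)
Shortest route: QRY → BRV → MID → CEN = $16.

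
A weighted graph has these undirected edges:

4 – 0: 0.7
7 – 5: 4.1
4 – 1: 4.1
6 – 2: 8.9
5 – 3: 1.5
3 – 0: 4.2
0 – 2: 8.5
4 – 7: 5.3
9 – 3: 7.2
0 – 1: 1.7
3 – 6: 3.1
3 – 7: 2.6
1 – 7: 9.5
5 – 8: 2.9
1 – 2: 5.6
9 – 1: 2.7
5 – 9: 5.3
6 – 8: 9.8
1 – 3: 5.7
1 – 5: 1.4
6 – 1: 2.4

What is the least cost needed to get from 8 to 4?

Compare a few routes:
8–5–1–0–4: 2.9+1.4+1.7+0.7 = 6.7
8–5–3–0–4: 2.9+1.5+4.2+0.7 = 9.3
8–5–1–4: 2.9+1.4+4.1 = 8.4
Cheapest is 8–5–1–0–4 at 6.7.

6.7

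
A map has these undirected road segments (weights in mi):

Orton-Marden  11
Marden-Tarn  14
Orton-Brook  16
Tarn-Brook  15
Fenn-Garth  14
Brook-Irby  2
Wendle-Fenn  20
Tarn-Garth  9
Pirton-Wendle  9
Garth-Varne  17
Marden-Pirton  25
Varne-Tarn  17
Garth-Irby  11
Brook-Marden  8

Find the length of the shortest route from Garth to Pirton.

Compare a few routes:
Garth - Fenn - Wendle - Pirton: 14+20+9 = 43
Garth - Irby - Brook - Marden - Pirton: 11+2+8+25 = 46
The minimum is 43 mi via Garth - Fenn - Wendle - Pirton.

43 mi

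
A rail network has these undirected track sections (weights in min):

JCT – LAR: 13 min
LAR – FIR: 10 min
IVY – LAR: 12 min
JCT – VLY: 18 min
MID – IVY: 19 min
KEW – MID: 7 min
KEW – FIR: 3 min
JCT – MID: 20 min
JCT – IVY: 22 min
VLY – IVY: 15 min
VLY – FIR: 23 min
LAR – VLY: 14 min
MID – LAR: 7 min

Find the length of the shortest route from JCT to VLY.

18 min

Running Dijkstra from JCT:
JCT: 0
LAR: 13  (via JCT)
VLY: 18  (via JCT)
Shortest route: JCT → VLY = 18 min.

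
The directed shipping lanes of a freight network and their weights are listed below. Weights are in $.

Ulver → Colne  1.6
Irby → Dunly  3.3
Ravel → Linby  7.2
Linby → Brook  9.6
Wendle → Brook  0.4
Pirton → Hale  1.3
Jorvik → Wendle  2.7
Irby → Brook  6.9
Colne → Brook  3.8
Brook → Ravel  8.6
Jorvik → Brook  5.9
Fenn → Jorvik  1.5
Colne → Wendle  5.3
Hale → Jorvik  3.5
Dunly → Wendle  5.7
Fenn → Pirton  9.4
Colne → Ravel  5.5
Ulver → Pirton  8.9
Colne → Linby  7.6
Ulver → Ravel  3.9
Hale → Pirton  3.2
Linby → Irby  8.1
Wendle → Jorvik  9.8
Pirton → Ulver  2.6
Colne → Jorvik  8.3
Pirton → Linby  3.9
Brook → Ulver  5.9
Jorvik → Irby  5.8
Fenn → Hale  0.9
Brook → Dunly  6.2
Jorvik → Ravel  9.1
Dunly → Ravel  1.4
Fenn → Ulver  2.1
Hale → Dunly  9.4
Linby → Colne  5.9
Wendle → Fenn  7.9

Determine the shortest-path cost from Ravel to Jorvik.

$21.4

Settle nodes by increasing distance from Ravel:
Ravel: 0
Linby: 7.2  (via Ravel)
Colne: 13.1  (via Linby)
Irby: 15.3  (via Linby)
Brook: 16.8  (via Linby)
Wendle: 18.4  (via Colne)
Dunly: 18.6  (via Irby)
Jorvik: 21.4  (via Colne)
Shortest route: Ravel → Linby → Colne → Jorvik = $21.4.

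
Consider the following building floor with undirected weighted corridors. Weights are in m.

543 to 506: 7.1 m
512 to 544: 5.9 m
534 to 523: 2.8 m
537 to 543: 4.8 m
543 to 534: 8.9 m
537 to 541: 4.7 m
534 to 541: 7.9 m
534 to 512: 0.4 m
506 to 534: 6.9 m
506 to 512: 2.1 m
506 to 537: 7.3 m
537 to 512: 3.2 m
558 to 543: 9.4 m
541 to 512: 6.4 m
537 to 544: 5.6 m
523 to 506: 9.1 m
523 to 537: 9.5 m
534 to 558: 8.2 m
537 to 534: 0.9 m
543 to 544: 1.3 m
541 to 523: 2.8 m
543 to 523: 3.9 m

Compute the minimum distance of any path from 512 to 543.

Candidate routes:
512–534–537–543: 0.4+0.9+4.8 = 6.1
512–534–523–543: 0.4+2.8+3.9 = 7.1
The minimum is 6.1 m via 512–534–537–543.

6.1 m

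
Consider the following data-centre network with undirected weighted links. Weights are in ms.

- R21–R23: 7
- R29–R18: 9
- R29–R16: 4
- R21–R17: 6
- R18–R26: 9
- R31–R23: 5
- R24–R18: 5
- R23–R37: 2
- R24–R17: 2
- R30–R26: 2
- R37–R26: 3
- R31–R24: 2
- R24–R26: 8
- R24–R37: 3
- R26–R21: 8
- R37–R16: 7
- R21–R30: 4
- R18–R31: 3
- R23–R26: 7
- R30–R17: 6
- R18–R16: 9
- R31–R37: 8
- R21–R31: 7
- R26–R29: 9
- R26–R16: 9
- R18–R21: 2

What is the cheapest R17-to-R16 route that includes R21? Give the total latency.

17 ms

Shortest R17→R21: R17 → R21 = 6
Best R21 to R16: R21 → R18 → R16 costing 11
Total via R21: 6 + 11 = 17 ms.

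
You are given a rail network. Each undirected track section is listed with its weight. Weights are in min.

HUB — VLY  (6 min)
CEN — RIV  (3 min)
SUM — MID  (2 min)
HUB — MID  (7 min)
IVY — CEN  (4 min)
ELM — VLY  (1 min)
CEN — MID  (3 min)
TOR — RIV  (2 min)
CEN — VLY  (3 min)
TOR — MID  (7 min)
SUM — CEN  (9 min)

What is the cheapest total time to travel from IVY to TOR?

9 min

Compare a few routes:
IVY → CEN → RIV → TOR: 4+3+2 = 9
IVY → CEN → MID → TOR: 4+3+7 = 14
Cheapest is IVY → CEN → RIV → TOR at 9 min.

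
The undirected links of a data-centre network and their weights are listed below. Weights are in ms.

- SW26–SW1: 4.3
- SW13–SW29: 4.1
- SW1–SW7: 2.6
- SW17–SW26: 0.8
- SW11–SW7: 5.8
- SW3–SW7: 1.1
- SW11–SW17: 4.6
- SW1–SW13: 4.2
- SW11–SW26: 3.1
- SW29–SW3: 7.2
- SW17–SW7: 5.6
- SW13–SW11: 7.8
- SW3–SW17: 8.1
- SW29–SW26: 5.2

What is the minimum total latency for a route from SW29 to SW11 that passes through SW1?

Best SW29 to SW1: SW29 → SW13 → SW1 costing 8.3
Best SW1 to SW11: SW1 → SW26 → SW11 costing 7.4
Total via SW1: 8.3 + 7.4 = 15.7 ms.

15.7 ms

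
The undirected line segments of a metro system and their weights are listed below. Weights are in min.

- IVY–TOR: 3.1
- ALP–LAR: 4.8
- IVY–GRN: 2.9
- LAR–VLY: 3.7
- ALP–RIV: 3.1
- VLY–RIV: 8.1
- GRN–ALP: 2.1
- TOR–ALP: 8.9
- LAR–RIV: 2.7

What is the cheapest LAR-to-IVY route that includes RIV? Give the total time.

10.8 min

Shortest LAR→RIV: LAR–RIV = 2.7
Shortest RIV→IVY: RIV–ALP–GRN–IVY = 8.1
Total via RIV: 2.7 + 8.1 = 10.8 min.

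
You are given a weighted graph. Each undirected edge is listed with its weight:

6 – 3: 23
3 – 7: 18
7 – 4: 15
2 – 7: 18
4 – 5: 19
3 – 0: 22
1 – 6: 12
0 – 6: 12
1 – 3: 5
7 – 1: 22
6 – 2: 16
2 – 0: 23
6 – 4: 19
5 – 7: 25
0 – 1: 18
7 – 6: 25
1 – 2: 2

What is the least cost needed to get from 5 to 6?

Enumerating some paths:
5 - 7 - 6: 25+25 = 50
5 - 4 - 7 - 6: 19+15+25 = 59
5 - 7 - 2 - 1 - 6: 25+18+2+12 = 57
5 - 4 - 6: 19+19 = 38
Cheapest is 5 - 4 - 6 at 38.

38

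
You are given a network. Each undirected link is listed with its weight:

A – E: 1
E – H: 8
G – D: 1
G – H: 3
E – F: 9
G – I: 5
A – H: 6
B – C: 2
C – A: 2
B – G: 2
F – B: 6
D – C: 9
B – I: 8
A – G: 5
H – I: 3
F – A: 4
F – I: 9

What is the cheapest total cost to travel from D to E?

Shortest distances from D:
D: 0
G: 1  (via D)
B: 3  (via G)
H: 4  (via G)
C: 5  (via B)
A: 6  (via G)
I: 6  (via G)
E: 7  (via A)
Shortest route: D → G → A → E = 7.

7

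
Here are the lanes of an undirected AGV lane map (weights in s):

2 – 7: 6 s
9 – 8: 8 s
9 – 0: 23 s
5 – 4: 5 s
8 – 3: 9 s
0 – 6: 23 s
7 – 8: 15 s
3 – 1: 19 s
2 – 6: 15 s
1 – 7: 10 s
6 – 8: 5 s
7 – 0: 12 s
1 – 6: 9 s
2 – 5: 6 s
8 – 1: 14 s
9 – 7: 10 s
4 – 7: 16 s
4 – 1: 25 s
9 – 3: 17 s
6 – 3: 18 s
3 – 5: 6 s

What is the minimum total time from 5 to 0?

Candidate routes:
5 - 2 - 7 - 0: 6+6+12 = 24
5 - 4 - 7 - 0: 5+16+12 = 33
Cheapest is 5 - 2 - 7 - 0 at 24 s.

24 s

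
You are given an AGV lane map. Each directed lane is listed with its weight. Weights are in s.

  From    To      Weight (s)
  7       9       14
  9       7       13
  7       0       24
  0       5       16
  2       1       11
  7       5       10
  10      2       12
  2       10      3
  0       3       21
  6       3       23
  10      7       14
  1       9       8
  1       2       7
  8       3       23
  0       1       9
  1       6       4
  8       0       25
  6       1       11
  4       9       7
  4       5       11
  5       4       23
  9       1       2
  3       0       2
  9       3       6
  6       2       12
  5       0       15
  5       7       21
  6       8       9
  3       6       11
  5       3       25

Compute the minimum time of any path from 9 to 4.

46 s

Enumerating some paths:
9 → 7 → 5 → 4: 13+10+23 = 46
9 → 1 → 2 → 10 → 7 → 5 → 4: 2+7+3+14+10+23 = 59
9 → 3 → 0 → 5 → 4: 6+2+16+23 = 47
Cheapest is 9 → 7 → 5 → 4 at 46 s.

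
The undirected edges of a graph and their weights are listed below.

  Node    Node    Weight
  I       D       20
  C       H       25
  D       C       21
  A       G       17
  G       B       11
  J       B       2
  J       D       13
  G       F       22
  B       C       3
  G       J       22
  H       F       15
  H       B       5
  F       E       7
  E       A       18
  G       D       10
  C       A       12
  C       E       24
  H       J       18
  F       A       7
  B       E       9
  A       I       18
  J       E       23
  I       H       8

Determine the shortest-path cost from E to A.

Settle nodes by increasing distance from E:
E: 0
F: 7  (via E)
B: 9  (via E)
J: 11  (via B)
C: 12  (via B)
A: 14  (via F)
Shortest route: E–F–A = 14.

14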